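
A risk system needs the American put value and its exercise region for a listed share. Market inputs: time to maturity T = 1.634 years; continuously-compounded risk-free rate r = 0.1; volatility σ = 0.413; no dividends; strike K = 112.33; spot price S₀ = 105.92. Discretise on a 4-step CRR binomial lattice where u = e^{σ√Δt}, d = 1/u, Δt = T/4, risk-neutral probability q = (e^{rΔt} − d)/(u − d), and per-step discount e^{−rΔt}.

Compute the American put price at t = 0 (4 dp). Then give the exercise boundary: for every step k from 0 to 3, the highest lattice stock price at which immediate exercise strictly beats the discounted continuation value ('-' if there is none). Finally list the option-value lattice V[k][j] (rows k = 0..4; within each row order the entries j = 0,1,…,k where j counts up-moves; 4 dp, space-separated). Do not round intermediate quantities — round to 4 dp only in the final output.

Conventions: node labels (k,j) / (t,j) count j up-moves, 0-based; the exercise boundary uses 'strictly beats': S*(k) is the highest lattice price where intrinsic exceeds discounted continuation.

Δt=0.40850, u=1.30208, d=0.76800, q=0.51246, disc=e^(-rΔt)=0.95997
k=4 terminal: V=max(K-S,0) → 75.4811 49.8558 6.4100 0.0000 0.0000
k=3: j=0 S=47.9803 intr=64.3497 cont=59.8535 V=64.3497[EX]; j=1 S=81.3466 intr=30.9834 cont=26.4872 V=30.9834[EX]; j=2 S=137.9166 intr=0.0000 cont=3.0000 V=3.0000[hold]; j=3 S=233.8263 intr=0.0000 cont=0.0000 V=0.0000[hold]  S*(3)=81.3466
k=2: j=0 S=62.4742 intr=49.8558 cont=45.3595 V=49.8558[EX]; j=1 S=105.9200 intr=6.4100 cont=15.9769 V=15.9769[hold]; j=2 S=179.5787 intr=0.0000 cont=1.4041 V=1.4041[hold]  S*(2)=62.4742
k=1: j=0 S=81.3466 intr=30.9834 cont=31.1936 V=31.1936[hold]; j=1 S=137.9166 intr=0.0000 cont=8.1683 V=8.1683[hold]  S*(1)=-
k=0: j=0 S=105.9200 intr=6.4100 cont=18.6178 V=18.6178[hold]  S*(0)=-

price = 18.6178
boundary = - - 62.4742 81.3466
tree:
18.6178
31.1936 8.1683
49.8558 15.9769 1.4041
64.3497 30.9834 3.0000 0.0000
75.4811 49.8558 6.4100 0.0000 0.0000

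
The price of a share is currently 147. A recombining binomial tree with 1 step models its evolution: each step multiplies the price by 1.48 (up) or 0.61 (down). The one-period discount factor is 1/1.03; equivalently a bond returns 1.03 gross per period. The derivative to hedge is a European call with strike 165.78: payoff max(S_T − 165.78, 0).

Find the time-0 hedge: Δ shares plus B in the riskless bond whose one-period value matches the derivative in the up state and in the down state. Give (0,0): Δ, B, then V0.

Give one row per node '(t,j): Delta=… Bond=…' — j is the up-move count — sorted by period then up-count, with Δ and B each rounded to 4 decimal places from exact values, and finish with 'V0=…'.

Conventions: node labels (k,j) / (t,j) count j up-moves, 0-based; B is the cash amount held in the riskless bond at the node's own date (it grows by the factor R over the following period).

(0,0): Delta=0.4049 Bond=-35.2481
V0=24.2692

Since d<R<u, set p* = (R−d)/(u−d) = 0.4828; price each node as the discounted p*-expectation of its children.
Expiry values: V(1,0)=0.0000, V(1,1)=51.7800
Node (0,0) S=147.0000: V=(p*·51.7800+(1−p*)·0.0000)/1.03=24.2692; Δ=(51.7800−0.0000)/(217.5600−89.6700)=0.4049; B=V−Δ·S=-35.2481
Sanity check at the root: Δ(0,0)·S0 + B(0,0) reproduces V0 = 24.2692.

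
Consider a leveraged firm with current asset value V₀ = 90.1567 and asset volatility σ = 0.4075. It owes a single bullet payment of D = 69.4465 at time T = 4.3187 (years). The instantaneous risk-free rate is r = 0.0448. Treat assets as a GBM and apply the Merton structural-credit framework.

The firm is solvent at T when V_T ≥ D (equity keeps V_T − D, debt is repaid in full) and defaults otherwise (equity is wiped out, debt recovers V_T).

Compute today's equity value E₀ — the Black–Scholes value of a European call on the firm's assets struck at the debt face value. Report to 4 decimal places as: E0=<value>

Apply the equity-as-call identities (strike 69.4465, horizon 4.3187 years):
d₁ = [ln(V₀/D) + (r + σ²/2)T] / (σ√T)
   = [ln(90.1567/69.4465) + (0.0448 + 0.5·0.4075²)·4.3187] / (0.4075·√4.3187)
   = [0.260993 + 0.552051] / 0.846845 = 0.960085
d₂ = d₁ − σ√T = 0.960085 − 0.846845 = 0.113240
N(d₁) = 0.831494,  N(d₂) = 0.545080,  e^(−rT) = 0.824088
E₀ = V₀·N(d₁) − D·e^(−rT)·N(d₂)
   = 90.1567·0.831494 − 69.4465·0.824088·0.545080 = 43.769803

E0=43.7698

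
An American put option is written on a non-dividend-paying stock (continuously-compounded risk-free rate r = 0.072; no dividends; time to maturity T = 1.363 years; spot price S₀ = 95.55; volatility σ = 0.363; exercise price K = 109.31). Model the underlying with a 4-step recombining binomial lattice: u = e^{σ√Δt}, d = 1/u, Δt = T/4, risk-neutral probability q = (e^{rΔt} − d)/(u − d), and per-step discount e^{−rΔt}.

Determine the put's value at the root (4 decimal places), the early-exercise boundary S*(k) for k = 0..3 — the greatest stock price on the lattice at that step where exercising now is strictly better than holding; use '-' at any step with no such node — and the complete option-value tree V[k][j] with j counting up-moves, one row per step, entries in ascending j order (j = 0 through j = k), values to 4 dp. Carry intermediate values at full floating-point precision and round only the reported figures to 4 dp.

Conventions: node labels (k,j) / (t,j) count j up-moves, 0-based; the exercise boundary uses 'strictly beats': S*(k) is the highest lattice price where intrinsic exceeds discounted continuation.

price = 20.6816
boundary = - 77.3045 62.5431 77.3045
tree:
20.6816
32.0055 10.6158
46.7669 18.7213 3.2050
58.7096 32.0055 6.6408 0.0000
68.3719 46.7669 13.7600 0.0000 0.0000

params: Δt=0.34075 u=1.23602 d=0.80905 q=0.50539 e^(-rΔt)=0.97576
t_4 payoffs: 68.3719 46.7669 13.7600 0.0000 0.0000
t_3: node(3,0) S=50.6004 payoff=58.7096 vs cont=56.0604 → 58.7096 [stop]  node(3,1) S=77.3045 payoff=32.0055 vs cont=29.3563 → 32.0055 [stop]  node(3,2) S=118.1018 payoff=0.0000 vs cont=6.6408 → 6.6408 [wait]  node(3,3) S=180.4295 payoff=0.0000 vs cont=0.0000 → 0.0000 [wait]  ⇒ S*(3)=77.3045
t_2: node(2,0) S=62.5431 payoff=46.7669 vs cont=44.1177 → 46.7669 [stop]  node(2,1) S=95.5500 payoff=13.7600 vs cont=18.7213 → 18.7213 [wait]  node(2,2) S=145.9762 payoff=0.0000 vs cont=3.2050 → 3.2050 [wait]  ⇒ S*(2)=62.5431
t_1: node(1,0) S=77.3045 payoff=32.0055 vs cont=31.8029 → 32.0055 [stop]  node(1,1) S=118.1018 payoff=0.0000 vs cont=10.6158 → 10.6158 [wait]  ⇒ S*(1)=77.3045
t_0: node(0,0) S=95.5500 payoff=13.7600 vs cont=20.6816 → 20.6816 [wait]  ⇒ S*(0)=-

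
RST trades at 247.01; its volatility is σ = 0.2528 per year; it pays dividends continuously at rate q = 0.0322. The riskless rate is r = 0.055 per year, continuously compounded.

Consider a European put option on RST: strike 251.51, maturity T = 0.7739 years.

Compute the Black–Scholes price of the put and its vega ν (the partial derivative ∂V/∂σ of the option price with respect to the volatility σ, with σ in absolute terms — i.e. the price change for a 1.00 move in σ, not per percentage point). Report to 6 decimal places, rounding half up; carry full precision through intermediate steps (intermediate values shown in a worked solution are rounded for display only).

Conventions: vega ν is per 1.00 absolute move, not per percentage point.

price = 21.385477
ν = 84.051939

σ√T = 0.2528·√0.7739 = 0.222392
d₁ = (ln(S/K) + (r−q+σ²/2)T) / (σ√T) = (ln(247.01/251.51) + (0.055−0.0322+0.2528²/2)·0.7739) / 0.222392 = (-0.018054 + 0.042374) / 0.222392 = 0.109357
d₂ = d₁ − σ√T = 0.109357 − 0.222392 = -0.113035
e^{−rT} = 0.958329
e^{−qT} = 0.975388
N(−d₁) = 0.456460,  N(−d₂) = 0.544999
Put price V = K·e^{−rT}·N(−d₂) − S·e^{−qT}·N(−d₁) = 131.360618 − 109.975141 = 21.385477
φ(d₁) = (1/√(2π))·e^{−d₁²/2} = 0.396564
ν = S·e^{−qT}·φ(d₁)·√T = 84.051939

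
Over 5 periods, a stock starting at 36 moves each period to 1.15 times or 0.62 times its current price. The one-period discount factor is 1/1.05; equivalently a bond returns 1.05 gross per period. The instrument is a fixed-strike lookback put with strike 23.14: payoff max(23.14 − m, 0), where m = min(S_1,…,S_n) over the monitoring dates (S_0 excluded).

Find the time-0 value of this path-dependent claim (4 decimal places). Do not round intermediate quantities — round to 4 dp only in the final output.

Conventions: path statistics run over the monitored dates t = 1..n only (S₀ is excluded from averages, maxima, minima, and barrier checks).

Risk-neutral up-probability p* = (R−d)/(u−d) = (1.05−0.62)/(1.15−0.62) = 0.8113; the claim prices as the p*-weighted sum of path payoffs discounted by R^5.
Enumerate all 2^5 = 32 price paths (U = up ×1.15, D = down ×0.62); each path with k up-moves has probability p*^k·(1−p*)^(5−k).
DDDDD: m=3.2981, payoff=19.8419, prob=0.000239
UDDDD: m=6.1174, payoff=17.0226, prob=0.001028
DUDDD: m=6.1174, payoff=17.0226, prob=0.001028
UUDDD: m=11.3468, payoff=11.7932, prob=0.004421
DDUDD: m=6.1174, payoff=17.0226, prob=0.001028
UDUDD: m=11.3468, payoff=11.7932, prob=0.004421
DUUDD: m=11.3468, payoff=11.7932, prob=0.004421
UUUDD: m=21.0465, payoff=2.0935, prob=0.019012
DDDUD: m=6.1174, payoff=17.0226, prob=0.001028
UDDUD: m=11.3468, payoff=11.7932, prob=0.004421
DUDUD: m=11.3468, payoff=11.7932, prob=0.004421
UUDUD: m=21.0465, payoff=2.0935, prob=0.019012
DDUUD: m=11.3468, payoff=11.7932, prob=0.004421
UDUUD: m=21.0465, payoff=2.0935, prob=0.019012
DUUUD: m=21.0465, payoff=2.0935, prob=0.019012
UUUUD: m=39.0378, payoff=0.0000, prob=0.081751
DDDDU: m=5.3195, payoff=17.8205, prob=0.001028
UDDDU: m=9.8668, payoff=13.2732, prob=0.004421
DUDDU: m=9.8668, payoff=13.2732, prob=0.004421
UUDDU: m=18.3013, payoff=4.8387, prob=0.019012
DDUDU: m=9.8668, payoff=13.2732, prob=0.004421
UDUDU: m=18.3013, payoff=4.8387, prob=0.019012
DUUDU: m=18.3013, payoff=4.8387, prob=0.019012
UUUDU: m=33.9459, payoff=0.0000, prob=0.081751
DDDUU: m=8.5798, payoff=14.5602, prob=0.004421
UDDUU: m=15.9142, payoff=7.2258, prob=0.019012
DUDUU: m=15.9142, payoff=7.2258, prob=0.019012
UUDUU: m=29.5182, payoff=0.0000, prob=0.081751
DDUUU: m=13.8384, payoff=9.3016, prob=0.019012
UDUUU: m=25.6680, payoff=0.0000, prob=0.081751
DUUUU: m=22.3200, payoff=0.8200, prob=0.081751
UUUUU: m=41.4000, payoff=0.0000, prob=0.351530
Price = Σ prob·payoff / R^5 = 1.600187 / 1.276282 = 1.2538

price = 1.2538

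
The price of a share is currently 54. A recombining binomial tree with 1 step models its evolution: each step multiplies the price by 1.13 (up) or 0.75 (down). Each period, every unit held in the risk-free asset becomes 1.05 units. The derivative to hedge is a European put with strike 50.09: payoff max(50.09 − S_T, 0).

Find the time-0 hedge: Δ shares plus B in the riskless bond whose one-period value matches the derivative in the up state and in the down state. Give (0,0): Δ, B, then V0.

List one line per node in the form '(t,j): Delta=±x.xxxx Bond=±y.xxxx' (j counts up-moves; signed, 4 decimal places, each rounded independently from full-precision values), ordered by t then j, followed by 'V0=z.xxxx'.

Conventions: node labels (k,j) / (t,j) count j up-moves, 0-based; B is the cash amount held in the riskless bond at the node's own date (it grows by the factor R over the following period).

Arbitrage-free pricing uses the up-move probability p* = (R−d)/(u−d) = 0.7895, discounting each step at R = 1.05.
Terminal payoffs: V(1,0)=9.5900, V(1,1)=0.0000
  t=0,j=0: stock 54.0000 → up 61.0200 (V=0.0000), down 40.5000 (V=9.5900). Price 1.9228; hedge Δ=-0.4673, bond B=27.1596.
As a check, the time-0 holding Δ(0,0)·S0 + B(0,0) comes to 1.9228 — exactly V0.

(0,0): Delta=-0.4673 Bond=27.1596
V0=1.9228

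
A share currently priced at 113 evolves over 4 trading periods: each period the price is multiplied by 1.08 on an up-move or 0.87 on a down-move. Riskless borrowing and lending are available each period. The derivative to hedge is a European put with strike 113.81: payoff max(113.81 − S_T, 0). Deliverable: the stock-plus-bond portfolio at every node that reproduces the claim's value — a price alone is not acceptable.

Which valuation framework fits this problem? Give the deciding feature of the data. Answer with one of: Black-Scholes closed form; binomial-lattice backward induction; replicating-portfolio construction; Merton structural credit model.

framework: replicating-portfolio construction

Key observation: the task asks for the hedge itself — share and bond holdings at every node of the 4-period tree on spot 113 with factors 1.08/0.87 — which is exactly what the replicating-portfolio construction produces.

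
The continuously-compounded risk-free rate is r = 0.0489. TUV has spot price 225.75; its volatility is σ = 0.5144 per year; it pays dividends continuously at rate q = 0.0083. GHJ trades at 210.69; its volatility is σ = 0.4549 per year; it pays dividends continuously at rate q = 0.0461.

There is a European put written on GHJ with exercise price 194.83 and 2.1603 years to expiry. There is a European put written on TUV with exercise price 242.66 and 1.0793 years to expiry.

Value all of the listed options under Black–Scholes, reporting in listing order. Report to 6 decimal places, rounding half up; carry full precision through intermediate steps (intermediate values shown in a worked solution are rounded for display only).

price(GHJ put K=194.83) = 40.576998
price(TUV put K=242.66) = 51.107949

[GHJ put K=194.83]
σ√T = 0.4549·√2.1603 = 0.668610
d₁ = (ln(S/K) + (r−q+σ²/2)T) / (σ√T) = (ln(210.69/194.83) + (0.0489−0.0461+0.4549²/2)·2.1603) / 0.668610 = (0.078260 + 0.229569) / 0.668610 = 0.460401
d₂ = d₁ − σ√T = 0.460401 − 0.668610 = -0.208209
e^{−rT} = 0.899750
e^{−qT} = 0.905209
N(−d₁) = 0.322614,  N(−d₂) = 0.582467
price = K·e^{−rT}·N(−d₂) − S·e^{−qT}·N(−d₁) = 102.105435 − 61.528437 = 40.576998
[TUV put K=242.66]
σ√T = 0.5144·√1.0793 = 0.534407
d₁ = (ln(S/K) + (r−q+σ²/2)T) / (σ√T) = (ln(225.75/242.66) + (0.0489−0.0083+0.5144²/2)·1.0793) / 0.534407 = (-0.072233 + 0.186615) / 0.534407 = 0.214035
d₂ = d₁ − σ√T = 0.214035 − 0.534407 = -0.320372
e^{−rT} = 0.948591
e^{−qT} = 0.991082
N(−d₁) = 0.415260,  N(−d₂) = 0.625657
price = K·e^{−rT}·N(−d₂) − S·e^{−qT}·N(−d₁) = 144.016822 − 92.908873 = 51.107949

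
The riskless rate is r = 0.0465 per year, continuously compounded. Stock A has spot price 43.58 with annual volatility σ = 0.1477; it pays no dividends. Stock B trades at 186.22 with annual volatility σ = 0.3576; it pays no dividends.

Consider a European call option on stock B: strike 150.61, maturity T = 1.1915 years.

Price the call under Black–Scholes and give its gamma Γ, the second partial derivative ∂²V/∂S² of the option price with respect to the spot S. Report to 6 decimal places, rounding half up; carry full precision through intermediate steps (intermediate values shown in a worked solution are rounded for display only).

price = 52.936365
Γ = 0.003724

σ√T = 0.3576·√1.1915 = 0.390341
d₁ = (ln(S/K) + (r+σ²/2)T) / (σ√T) = (ln(186.22/150.61) + (0.0465+0.3576²/2)·1.1915) / 0.390341 = (0.212235 + 0.131588) / 0.390341 = 0.880826
d₂ = d₁ − σ√T = 0.880826 − 0.390341 = 0.490485
e^{−rT} = 0.946102
N(d₁) = 0.810794,  N(d₂) = 0.688105
Call price V = S·N(d₁) − K·e^{−rT}·N(d₂) = 150.986083 − 98.049718 = 52.936365
φ(d₁) = (1/√(2π))·e^{−d₁²/2} = 0.270667
Γ = φ(d₁) / (S·σ·√T) = 0.003724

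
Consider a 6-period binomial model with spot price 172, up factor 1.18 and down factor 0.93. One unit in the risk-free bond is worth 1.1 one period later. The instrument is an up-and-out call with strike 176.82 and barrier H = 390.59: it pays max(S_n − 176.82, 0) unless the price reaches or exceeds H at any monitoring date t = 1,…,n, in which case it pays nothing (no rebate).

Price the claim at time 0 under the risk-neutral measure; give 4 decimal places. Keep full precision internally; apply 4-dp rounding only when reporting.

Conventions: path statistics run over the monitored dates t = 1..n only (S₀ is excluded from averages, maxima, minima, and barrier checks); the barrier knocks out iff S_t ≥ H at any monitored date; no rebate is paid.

price = 51.4927

Under the martingale measure an up-move has probability p* = 0.6800; value the claim as the probability-weighted average of per-path payoffs, discounted 6 periods at R = 1.1.
Enumerate all 2^6 = 64 price paths (U = up ×1.18, D = down ×0.93); each path with k up-moves has probability p*^k·(1−p*)^(6−k).
DDDDDD: M=159.9600, payoff=0.0000, prob=0.001074
UDDDDD: M=202.9600, payoff=0.0000, prob=0.002282
DUDDDD: M=188.7528, payoff=0.0000, prob=0.002282
UUDDDD: M=239.4928, payoff=2.3331, prob=0.004849
DDUDDD: M=175.5401, payoff=0.0000, prob=0.002282
UDUDDD: M=222.7283, payoff=2.3331, prob=0.004849
DUUDDD: M=222.7283, payoff=2.3331, prob=0.004849
UUUDDD: M=282.6015, payoff=50.4925, prob=0.010303
DDDUDD: M=163.2523, payoff=0.0000, prob=0.002282
UDDUDD: M=207.1373, payoff=2.3331, prob=0.004849
DUDUDD: M=207.1373, payoff=2.3331, prob=0.004849
UUDUDD: M=262.8194, payoff=50.4925, prob=0.010303
DDUUDD: M=207.1373, payoff=2.3331, prob=0.004849
UDUUDD: M=262.8194, payoff=50.4925, prob=0.010303
DUUUDD: M=262.8194, payoff=50.4925, prob=0.010303
UUUUDD: M=333.4698, payoff=111.5980, prob=0.021895
DDDDUD: M=159.9600, payoff=0.0000, prob=0.002282
UDDDUD: M=202.9600, payoff=2.3331, prob=0.004849
DUDDUD: M=192.6377, payoff=2.3331, prob=0.004849
UUDDUD: M=244.4220, payoff=50.4925, prob=0.010303
DDUDUD: M=192.6377, payoff=2.3331, prob=0.004849
UDUDUD: M=244.4220, payoff=50.4925, prob=0.010303
DUUDUD: M=244.4220, payoff=50.4925, prob=0.010303
UUUDUD: M=310.1269, payoff=111.5980, prob=0.021895
DDDUUD: M=192.6377, payoff=2.3331, prob=0.004849
UDDUUD: M=244.4220, payoff=50.4925, prob=0.010303
DUDUUD: M=244.4220, payoff=50.4925, prob=0.010303
UUDUUD: M=310.1269, payoff=111.5980, prob=0.021895
DDUUUD: M=244.4220, payoff=50.4925, prob=0.010303
UDUUUD: M=310.1269, payoff=111.5980, prob=0.021895
DUUUUD: M=310.1269, payoff=111.5980, prob=0.021895
UUUUUD: M=393.4943, payoff=0.0000, prob=0.046526
DDDDDU: M=159.9600, payoff=0.0000, prob=0.002282
UDDDDU: M=202.9600, payoff=2.3331, prob=0.004849
DUDDDU: M=188.7528, payoff=2.3331, prob=0.004849
UUDDDU: M=239.4928, payoff=50.4925, prob=0.010303
DDUDDU: M=179.1531, payoff=2.3331, prob=0.004849
UDUDDU: M=227.3125, payoff=50.4925, prob=0.010303
DUUDDU: M=227.3125, payoff=50.4925, prob=0.010303
UUUDDU: M=288.4180, payoff=111.5980, prob=0.021895
DDDUDU: M=179.1531, payoff=2.3331, prob=0.004849
UDDUDU: M=227.3125, payoff=50.4925, prob=0.010303
DUDUDU: M=227.3125, payoff=50.4925, prob=0.010303
UUDUDU: M=288.4180, payoff=111.5980, prob=0.021895
DDUUDU: M=227.3125, payoff=50.4925, prob=0.010303
UDUUDU: M=288.4180, payoff=111.5980, prob=0.021895
DUUUDU: M=288.4180, payoff=111.5980, prob=0.021895
UUUUDU: M=365.9497, payoff=189.1297, prob=0.046526
DDDDUU: M=179.1531, payoff=2.3331, prob=0.004849
UDDDUU: M=227.3125, payoff=50.4925, prob=0.010303
DUDDUU: M=227.3125, payoff=50.4925, prob=0.010303
UUDDUU: M=288.4180, payoff=111.5980, prob=0.021895
DDUDUU: M=227.3125, payoff=50.4925, prob=0.010303
UDUDUU: M=288.4180, payoff=111.5980, prob=0.021895
DUUDUU: M=288.4180, payoff=111.5980, prob=0.021895
UUUDUU: M=365.9497, payoff=189.1297, prob=0.046526
DDDUUU: M=227.3125, payoff=50.4925, prob=0.010303
UDDUUU: M=288.4180, payoff=111.5980, prob=0.021895
DUDUUU: M=288.4180, payoff=111.5980, prob=0.021895
UUDUUU: M=365.9497, payoff=189.1297, prob=0.046526
DDUUUU: M=288.4180, payoff=111.5980, prob=0.021895
UDUUUU: M=365.9497, payoff=189.1297, prob=0.046526
DUUUUU: M=365.9497, payoff=189.1297, prob=0.046526
UUUUUU: M=464.3233, payoff=0.0000, prob=0.098867
Price = Σ prob·payoff / R^6 = 91.222395 / 1.771561 = 51.4927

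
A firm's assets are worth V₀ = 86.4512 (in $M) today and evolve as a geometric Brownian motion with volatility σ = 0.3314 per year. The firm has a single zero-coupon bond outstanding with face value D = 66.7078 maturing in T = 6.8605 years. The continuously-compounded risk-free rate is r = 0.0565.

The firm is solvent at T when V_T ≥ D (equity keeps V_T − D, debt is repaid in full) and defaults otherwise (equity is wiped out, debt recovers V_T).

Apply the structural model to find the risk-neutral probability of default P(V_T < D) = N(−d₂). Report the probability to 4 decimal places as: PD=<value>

PD=0.3778

Work the structural quantities from V₀ = 86.4512 against face 66.7078:
d₁ = [ln(V₀/D) + (r + σ²/2)T] / (σ√T)
   = [ln(86.4512/66.7078) + (0.0565 + 0.5·0.3314²)·6.8605] / (0.3314·√6.8605)
   = [0.259258 + 0.764349] / 0.868021 = 1.179242
d₂ = d₁ − σ√T = 1.179242 − 0.868021 = 0.311220
risk-neutral PD = N(−d₂) = N(-0.311220) = 0.377817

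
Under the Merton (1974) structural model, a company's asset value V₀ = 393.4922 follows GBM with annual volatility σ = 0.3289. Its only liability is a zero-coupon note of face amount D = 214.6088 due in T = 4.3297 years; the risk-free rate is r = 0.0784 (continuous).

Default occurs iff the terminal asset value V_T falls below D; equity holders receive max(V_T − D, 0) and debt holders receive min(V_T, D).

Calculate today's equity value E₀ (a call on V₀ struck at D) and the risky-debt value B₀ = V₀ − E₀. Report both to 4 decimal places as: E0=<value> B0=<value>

E0=246.8017 B0=146.6905

Apply the equity-as-call identities (strike 214.6088, horizon 4.3297 years):
d₁ = [ln(V₀/D) + (r + σ²/2)T] / (σ√T)
   = [ln(393.4922/214.6088) + (0.0784 + 0.5·0.3289²)·4.3297] / (0.3289·√4.3297)
   = [0.606244 + 0.573632] / 0.684373 = 1.724025
d₂ = d₁ − σ√T = 1.724025 − 0.684373 = 1.039652
N(d₁) = 0.957648,  N(d₂) = 0.850749,  e^(−rT) = 0.712163
E₀ = V₀·N(d₁) − D·e^(−rT)·N(d₂)
   = 393.4922·0.957648 − 214.6088·0.712163·0.850749 = 246.801663
B₀ = V₀ − E₀ = 393.4922 − 246.801663 = 146.690537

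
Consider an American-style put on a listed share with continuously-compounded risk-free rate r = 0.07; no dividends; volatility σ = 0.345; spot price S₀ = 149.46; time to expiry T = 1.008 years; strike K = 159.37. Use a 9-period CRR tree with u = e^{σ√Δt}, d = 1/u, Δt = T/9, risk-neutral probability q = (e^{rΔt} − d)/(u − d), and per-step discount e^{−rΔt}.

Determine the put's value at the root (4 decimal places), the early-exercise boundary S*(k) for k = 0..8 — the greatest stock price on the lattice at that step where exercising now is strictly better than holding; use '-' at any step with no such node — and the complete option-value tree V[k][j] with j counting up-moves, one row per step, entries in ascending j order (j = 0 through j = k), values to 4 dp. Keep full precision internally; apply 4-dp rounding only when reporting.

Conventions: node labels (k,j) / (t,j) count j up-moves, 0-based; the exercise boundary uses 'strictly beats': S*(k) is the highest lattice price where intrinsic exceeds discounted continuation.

price = 21.7238
boundary = - - - 105.7049 118.6420 105.7049 118.6420 105.7049 118.6420
tree:
21.7238
30.3214 13.6408
41.0289 20.3057 7.3250
53.6651 29.2910 11.8210 3.0353
65.1914 40.7280 18.5447 5.4192 0.7476
75.4610 53.6651 28.0906 9.4834 1.5227 0.0000
84.6106 65.1914 40.7280 16.1498 3.1014 0.0000 0.0000
92.7626 75.4610 53.6651 26.4451 6.3171 0.0000 0.0000 0.0000
100.0257 84.6106 65.1914 40.7280 12.8668 0.0000 0.0000 0.0000 0.0000
106.4968 92.7626 75.4610 53.6651 26.2076 0.0000 0.0000 0.0000 0.0000 0.0000

Δt=0.11200, u=1.12239, d=0.89096, q=0.50518, disc=e^(-rΔt)=0.99219
k=9 terminal: V=max(K-S,0) → 106.4968 92.7626 75.4610 53.6651 26.2076 0.0000 0.0000 0.0000 0.0000 0.0000
k=8: j=0 S=59.3443 intr=100.0257 cont=98.7811 V=100.0257[EX]; j=1 S=74.7594 intr=84.6106 cont=83.3661 V=84.6106[EX]; j=2 S=94.1786 intr=65.1914 cont=63.9469 V=65.1914[EX]; j=3 S=118.6420 intr=40.7280 cont=39.4834 V=40.7280[EX]; j=4 S=149.4600 intr=9.9100 cont=12.8668 V=12.8668[hold]; j=5 S=188.2832 intr=0.0000 cont=0.0000 V=0.0000[hold]; j=6 S=237.1909 intr=0.0000 cont=0.0000 V=0.0000[hold]; j=7 S=298.8026 intr=0.0000 cont=0.0000 V=0.0000[hold]; j=8 S=376.4185 intr=0.0000 cont=0.0000 V=0.0000[hold]  S*(8)=118.6420
k=7: j=0 S=66.6074 intr=92.7626 cont=91.5181 V=92.7626[EX]; j=1 S=83.9090 intr=75.4610 cont=74.2164 V=75.4610[EX]; j=2 S=105.7049 intr=53.6651 cont=52.4205 V=53.6651[EX]; j=3 S=133.1624 intr=26.2076 cont=26.4451 V=26.4451[hold]; j=4 S=167.7522 intr=0.0000 cont=6.3171 V=6.3171[hold]; j=5 S=211.3269 intr=0.0000 cont=0.0000 V=0.0000[hold]; j=6 S=266.2203 intr=0.0000 cont=0.0000 V=0.0000[hold]; j=7 S=335.3727 intr=0.0000 cont=0.0000 V=0.0000[hold]  S*(7)=105.7049
k=6: j=0 S=74.7594 intr=84.6106 cont=83.3661 V=84.6106[EX]; j=1 S=94.1786 intr=65.1914 cont=63.9469 V=65.1914[EX]; j=2 S=118.6420 intr=40.7280 cont=39.6025 V=40.7280[EX]; j=3 S=149.4600 intr=9.9100 cont=16.1498 V=16.1498[hold]; j=4 S=188.2832 intr=0.0000 cont=3.1014 V=3.1014[hold]; j=5 S=237.1909 intr=0.0000 cont=0.0000 V=0.0000[hold]; j=6 S=298.8026 intr=0.0000 cont=0.0000 V=0.0000[hold]  S*(6)=118.6420
k=5: j=0 S=83.9090 intr=75.4610 cont=74.2164 V=75.4610[EX]; j=1 S=105.7049 intr=53.6651 cont=52.4205 V=53.6651[EX]; j=2 S=133.1624 intr=26.2076 cont=28.0906 V=28.0906[hold]; j=3 S=167.7522 intr=0.0000 cont=9.4834 V=9.4834[hold]; j=4 S=211.3269 intr=0.0000 cont=1.5227 V=1.5227[hold]; j=5 S=266.2203 intr=0.0000 cont=0.0000 V=0.0000[hold]  S*(5)=105.7049
k=4: j=0 S=94.1786 intr=65.1914 cont=63.9469 V=65.1914[EX]; j=1 S=118.6420 intr=40.7280 cont=40.4272 V=40.7280[EX]; j=2 S=149.4600 intr=9.9100 cont=18.5447 V=18.5447[hold]; j=3 S=188.2832 intr=0.0000 cont=5.4192 V=5.4192[hold]; j=4 S=237.1909 intr=0.0000 cont=0.7476 V=0.7476[hold]  S*(4)=118.6420
k=3: j=0 S=105.7049 intr=53.6651 cont=52.4205 V=53.6651[EX]; j=1 S=133.1624 intr=26.2076 cont=29.2910 V=29.2910[hold]; j=2 S=167.7522 intr=0.0000 cont=11.8210 V=11.8210[hold]; j=3 S=211.3269 intr=0.0000 cont=3.0353 V=3.0353[hold]  S*(3)=105.7049
k=2: j=0 S=118.6420 intr=40.7280 cont=41.0289 V=41.0289[hold]; j=1 S=149.4600 intr=9.9100 cont=20.3057 V=20.3057[hold]; j=2 S=188.2832 intr=0.0000 cont=7.3250 V=7.3250[hold]  S*(2)=-
k=1: j=0 S=133.1624 intr=26.2076 cont=30.3214 V=30.3214[hold]; j=1 S=167.7522 intr=0.0000 cont=13.6408 V=13.6408[hold]  S*(1)=-
k=0: j=0 S=149.4600 intr=9.9100 cont=21.7238 V=21.7238[hold]  S*(0)=-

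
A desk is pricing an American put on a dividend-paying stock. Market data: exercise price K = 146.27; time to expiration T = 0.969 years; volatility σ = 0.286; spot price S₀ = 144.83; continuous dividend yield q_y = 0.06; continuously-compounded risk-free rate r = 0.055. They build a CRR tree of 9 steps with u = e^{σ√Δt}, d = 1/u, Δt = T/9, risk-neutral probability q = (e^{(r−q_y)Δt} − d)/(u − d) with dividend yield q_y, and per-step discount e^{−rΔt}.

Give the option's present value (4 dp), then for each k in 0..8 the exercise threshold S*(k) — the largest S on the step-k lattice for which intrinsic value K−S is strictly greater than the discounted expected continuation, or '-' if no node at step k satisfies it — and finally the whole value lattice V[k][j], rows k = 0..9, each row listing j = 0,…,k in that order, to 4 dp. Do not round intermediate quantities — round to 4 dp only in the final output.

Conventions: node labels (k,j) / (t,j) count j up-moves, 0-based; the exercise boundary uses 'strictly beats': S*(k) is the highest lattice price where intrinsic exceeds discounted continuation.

price = 17.0255
boundary = - - - - 99.5027 90.5897 99.5027 109.2926 120.0457
tree:
17.0255
22.8824 10.7315
29.9323 15.3363 5.7498
38.0108 21.3319 8.8670 2.3585
46.7673 28.7582 13.3481 3.9993 0.5651
55.6803 37.4087 19.5075 6.6720 1.0800 0.0000
63.7949 46.7673 27.4797 10.8944 2.0642 0.0000 0.0000
71.1826 55.6803 36.9774 17.2716 3.9454 0.0000 0.0000 0.0000
77.9086 63.7949 46.7673 26.2243 7.5410 0.0000 0.0000 0.0000 0.0000
84.0321 71.1826 55.6803 36.9774 14.4132 0.0000 0.0000 0.0000 0.0000 0.0000

Δt=0.10767  u=1.09839  d=0.91042  q=0.47369  discount=0.99410
step 9 (expiry): payoffs max(K−S,0) = 84.0321 71.1826 55.6803 36.9774 14.4132 0.0000 0.0000 0.0000 0.0000 0.0000
step 8: (k=8,j=0): S=68.3614, K−S=77.9086, hold=77.4852 ⇒ V=77.9086 exercise | (k=8,j=1): S=82.4751, K−S=63.7949, hold=63.4624 ⇒ V=63.7949 exercise | (k=8,j=2): S=99.5027, K−S=46.7673, hold=46.5444 ⇒ V=46.7673 exercise | (k=8,j=3): S=120.0457, K−S=26.2243, hold=26.1337 ⇒ V=26.2243 exercise | (k=8,j=4): S=144.8300, K−S=1.4400, hold=7.5410 ⇒ V=7.5410 continue | (k=8,j=5): S=174.7312, K−S=0.0000, hold=0.0000 ⇒ V=0.0000 continue | (k=8,j=6): S=210.8057, K−S=0.0000, hold=0.0000 ⇒ V=0.0000 continue | (k=8,j=7): S=254.3280, K−S=0.0000, hold=0.0000 ⇒ V=0.0000 continue | (k=8,j=8): S=306.8358, K−S=0.0000, hold=0.0000 ⇒ V=0.0000 continue  boundary S*=120.0457
step 7: (k=7,j=0): S=75.0874, K−S=71.1826, hold=70.8025 ⇒ V=71.1826 exercise | (k=7,j=1): S=90.5897, K−S=55.6803, hold=55.4000 ⇒ V=55.6803 exercise | (k=7,j=2): S=109.2926, K−S=36.9774, hold=36.8176 ⇒ V=36.9774 exercise | (k=7,j=3): S=131.8568, K−S=14.4132, hold=17.2716 ⇒ V=17.2716 continue | (k=7,j=4): S=159.0796, K−S=0.0000, hold=3.9454 ⇒ V=3.9454 continue | (k=7,j=5): S=191.9227, K−S=0.0000, hold=0.0000 ⇒ V=0.0000 continue | (k=7,j=6): S=231.5465, K−S=0.0000, hold=0.0000 ⇒ V=0.0000 continue | (k=7,j=7): S=279.3510, K−S=0.0000, hold=0.0000 ⇒ V=0.0000 continue  boundary S*=109.2926
step 6: (k=6,j=0): S=82.4751, K−S=63.7949, hold=63.4624 ⇒ V=63.7949 exercise | (k=6,j=1): S=99.5027, K−S=46.7673, hold=46.5444 ⇒ V=46.7673 exercise | (k=6,j=2): S=120.0457, K−S=26.2243, hold=27.4797 ⇒ V=27.4797 continue | (k=6,j=3): S=144.8300, K−S=1.4400, hold=10.8944 ⇒ V=10.8944 continue | (k=6,j=4): S=174.7312, K−S=0.0000, hold=2.0642 ⇒ V=2.0642 continue | (k=6,j=5): S=210.8057, K−S=0.0000, hold=0.0000 ⇒ V=0.0000 continue | (k=6,j=6): S=254.3280, K−S=0.0000, hold=0.0000 ⇒ V=0.0000 continue  boundary S*=99.5027
step 5: (k=5,j=0): S=90.5897, K−S=55.6803, hold=55.4000 ⇒ V=55.6803 exercise | (k=5,j=1): S=109.2926, K−S=36.9774, hold=37.4087 ⇒ V=37.4087 continue | (k=5,j=2): S=131.8568, K−S=14.4132, hold=19.5075 ⇒ V=19.5075 continue | (k=5,j=3): S=159.0796, K−S=0.0000, hold=6.6720 ⇒ V=6.6720 continue | (k=5,j=4): S=191.9227, K−S=0.0000, hold=1.0800 ⇒ V=1.0800 continue | (k=5,j=5): S=231.5465, K−S=0.0000, hold=0.0000 ⇒ V=0.0000 continue  boundary S*=90.5897
step 4: (k=4,j=0): S=99.5027, K−S=46.7673, hold=46.7475 ⇒ V=46.7673 exercise | (k=4,j=1): S=120.0457, K−S=26.2243, hold=28.7582 ⇒ V=28.7582 continue | (k=4,j=2): S=144.8300, K−S=1.4400, hold=13.3481 ⇒ V=13.3481 continue | (k=4,j=3): S=174.7312, K−S=0.0000, hold=3.9993 ⇒ V=3.9993 continue | (k=4,j=4): S=210.8057, K−S=0.0000, hold=0.5651 ⇒ V=0.5651 continue  boundary S*=99.5027
step 3: (k=3,j=0): S=109.2926, K−S=36.9774, hold=38.0108 ⇒ V=38.0108 continue | (k=3,j=1): S=131.8568, K−S=14.4132, hold=21.3319 ⇒ V=21.3319 continue | (k=3,j=2): S=159.0796, K−S=0.0000, hold=8.8670 ⇒ V=8.8670 continue | (k=3,j=3): S=191.9227, K−S=0.0000, hold=2.3585 ⇒ V=2.3585 continue  boundary S*=-
step 2: (k=2,j=0): S=120.0457, K−S=26.2243, hold=29.9323 ⇒ V=29.9323 continue | (k=2,j=1): S=144.8300, K−S=1.4400, hold=15.3363 ⇒ V=15.3363 continue | (k=2,j=2): S=174.7312, K−S=0.0000, hold=5.7498 ⇒ V=5.7498 continue  boundary S*=-
step 1: (k=1,j=0): S=131.8568, K−S=14.4132, hold=22.8824 ⇒ V=22.8824 continue | (k=1,j=1): S=159.0796, K−S=0.0000, hold=10.7315 ⇒ V=10.7315 continue  boundary S*=-
step 0: (k=0,j=0): S=144.8300, K−S=1.4400, hold=17.0255 ⇒ V=17.0255 continue  boundary S*=-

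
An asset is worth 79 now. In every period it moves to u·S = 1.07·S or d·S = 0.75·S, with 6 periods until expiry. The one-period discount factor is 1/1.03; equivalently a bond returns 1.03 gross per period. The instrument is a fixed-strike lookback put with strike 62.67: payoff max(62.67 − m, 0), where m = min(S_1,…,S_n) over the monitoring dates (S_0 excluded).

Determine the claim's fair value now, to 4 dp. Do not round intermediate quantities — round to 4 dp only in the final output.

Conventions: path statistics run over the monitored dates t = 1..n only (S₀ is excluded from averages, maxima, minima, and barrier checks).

price = 1.8581

No-arbitrage gives p* = (R−d)/(u−d) = 0.8750: enumerate every path, weight its payoff by its p*-probability, and discount by R^6.
Enumerate all 2^6 = 64 price paths (U = up ×1.07, D = down ×0.75); each path with k up-moves has probability p*^k·(1−p*)^(6−k).
DDDDDD: m=14.0603, payoff=48.6097, prob=0.000004
UDDDDD: m=20.0594, payoff=42.6106, prob=0.000027
DUDDDD: m=20.0594, payoff=42.6106, prob=0.000027
UUDDDD: m=28.6180, payoff=34.0520, prob=0.000187
DDUDDD: m=20.0594, payoff=42.6106, prob=0.000027
UDUDDD: m=28.6180, payoff=34.0520, prob=0.000187
DUUDDD: m=28.6180, payoff=34.0520, prob=0.000187
UUUDDD: m=40.8284, payoff=21.8416, prob=0.001308
DDDUDD: m=20.0594, payoff=42.6106, prob=0.000027
UDDUDD: m=28.6180, payoff=34.0520, prob=0.000187
DUDUDD: m=28.6180, payoff=34.0520, prob=0.000187
UUDUDD: m=40.8284, payoff=21.8416, prob=0.001308
DDUUDD: m=28.6180, payoff=34.0520, prob=0.000187
UDUUDD: m=40.8284, payoff=21.8416, prob=0.001308
DUUUDD: m=40.8284, payoff=21.8416, prob=0.001308
UUUUDD: m=58.2485, payoff=4.4215, prob=0.009159
DDDDUD: m=20.0594, payoff=42.6106, prob=0.000027
UDDDUD: m=28.6180, payoff=34.0520, prob=0.000187
DUDDUD: m=28.6180, payoff=34.0520, prob=0.000187
UUDDUD: m=40.8284, payoff=21.8416, prob=0.001308
DDUDUD: m=28.6180, payoff=34.0520, prob=0.000187
UDUDUD: m=40.8284, payoff=21.8416, prob=0.001308
DUUDUD: m=40.8284, payoff=21.8416, prob=0.001308
UUUDUD: m=58.2485, payoff=4.4215, prob=0.009159
DDDUUD: m=28.6180, payoff=34.0520, prob=0.000187
UDDUUD: m=40.8284, payoff=21.8416, prob=0.001308
DUDUUD: m=40.8284, payoff=21.8416, prob=0.001308
UUDUUD: m=58.2485, payoff=4.4215, prob=0.009159
DDUUUD: m=40.8284, payoff=21.8416, prob=0.001308
UDUUUD: m=58.2485, payoff=4.4215, prob=0.009159
DUUUUD: m=58.2485, payoff=4.4215, prob=0.009159
UUUUUD: m=83.1012, payoff=0.0000, prob=0.064114
DDDDDU: m=18.7471, payoff=43.9229, prob=0.000027
UDDDDU: m=26.7458, payoff=35.9242, prob=0.000187
DUDDDU: m=26.7458, payoff=35.9242, prob=0.000187
UUDDDU: m=38.1574, payoff=24.5126, prob=0.001308
DDUDDU: m=26.7458, payoff=35.9242, prob=0.000187
UDUDDU: m=38.1574, payoff=24.5126, prob=0.001308
DUUDDU: m=38.1574, payoff=24.5126, prob=0.001308
UUUDDU: m=54.4378, payoff=8.2322, prob=0.009159
DDDUDU: m=26.7458, payoff=35.9242, prob=0.000187
UDDUDU: m=38.1574, payoff=24.5126, prob=0.001308
DUDUDU: m=38.1574, payoff=24.5126, prob=0.001308
UUDUDU: m=54.4378, payoff=8.2322, prob=0.009159
DDUUDU: m=38.1574, payoff=24.5126, prob=0.001308
UDUUDU: m=54.4378, payoff=8.2322, prob=0.009159
DUUUDU: m=54.4378, payoff=8.2322, prob=0.009159
UUUUDU: m=77.6647, payoff=0.0000, prob=0.064114
DDDDUU: m=24.9961, payoff=37.6739, prob=0.000187
UDDDUU: m=35.6611, payoff=27.0089, prob=0.001308
DUDDUU: m=35.6611, payoff=27.0089, prob=0.001308
UUDDUU: m=50.8765, payoff=11.7935, prob=0.009159
DDUDUU: m=35.6611, payoff=27.0089, prob=0.001308
UDUDUU: m=50.8765, payoff=11.7935, prob=0.009159
DUUDUU: m=50.8765, payoff=11.7935, prob=0.009159
UUUDUU: m=72.5838, payoff=0.0000, prob=0.064114
DDDUUU: m=33.3281, payoff=29.3419, prob=0.001308
UDDUUU: m=47.5481, payoff=15.1219, prob=0.009159
DUDUUU: m=47.5481, payoff=15.1219, prob=0.009159
UUDUUU: m=67.8353, payoff=0.0000, prob=0.064114
DDUUUU: m=44.4375, payoff=18.2325, prob=0.009159
UDUUUU: m=63.3975, payoff=0.0000, prob=0.064114
DUUUUU: m=59.2500, payoff=3.4200, prob=0.064114
UUUUUU: m=84.5300, payoff=0.0000, prob=0.448795
Price = Σ prob·payoff / R^6 = 2.218636 / 1.194052 = 1.8581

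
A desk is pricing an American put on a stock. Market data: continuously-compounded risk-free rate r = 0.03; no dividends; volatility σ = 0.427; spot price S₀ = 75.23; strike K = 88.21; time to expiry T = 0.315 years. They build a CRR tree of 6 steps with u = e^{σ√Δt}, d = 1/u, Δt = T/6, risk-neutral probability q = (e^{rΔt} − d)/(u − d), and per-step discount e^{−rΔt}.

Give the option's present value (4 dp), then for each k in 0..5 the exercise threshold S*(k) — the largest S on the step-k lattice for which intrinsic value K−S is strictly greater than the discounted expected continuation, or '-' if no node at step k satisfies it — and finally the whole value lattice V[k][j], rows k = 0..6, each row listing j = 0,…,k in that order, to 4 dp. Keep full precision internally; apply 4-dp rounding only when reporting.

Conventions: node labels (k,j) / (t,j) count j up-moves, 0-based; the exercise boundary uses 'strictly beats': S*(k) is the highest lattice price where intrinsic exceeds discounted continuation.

price = 15.4883
boundary = - - 61.8600 56.0944 61.8600 68.2182
tree:
15.4883
20.6109 10.0689
26.3500 14.5498 5.3169
32.1156 20.1227 8.6464 1.7790
37.3438 26.3500 13.5388 3.4504 0.0000
42.0848 32.1156 19.9918 6.6923 0.0000 0.0000
46.3838 37.3438 26.3500 12.9800 0.0000 0.0000 0.0000

Δt=0.05250  u=1.10278  d=0.90680  q=0.48360  discount=0.99843
step 6 (expiry): payoffs max(K−S,0) = 46.3838 37.3438 26.3500 12.9800 0.0000 0.0000 0.0000
step 5: (k=5,j=0): S=46.1252, K−S=42.0848, hold=41.9459 ⇒ V=42.0848 exercise | (k=5,j=1): S=56.0944, K−S=32.1156, hold=31.9768 ⇒ V=32.1156 exercise | (k=5,j=2): S=68.2182, K−S=19.9918, hold=19.8529 ⇒ V=19.9918 exercise | (k=5,j=3): S=82.9624, K−S=5.2476, hold=6.6923 ⇒ V=6.6923 continue | (k=5,j=4): S=100.8934, K−S=0.0000, hold=0.0000 ⇒ V=0.0000 continue | (k=5,j=5): S=122.6997, K−S=0.0000, hold=0.0000 ⇒ V=0.0000 continue  boundary S*=68.2182
step 4: (k=4,j=0): S=50.8662, K−S=37.3438, hold=37.2050 ⇒ V=37.3438 exercise | (k=4,j=1): S=61.8600, K−S=26.3500, hold=26.2112 ⇒ V=26.3500 exercise | (k=4,j=2): S=75.2300, K−S=12.9800, hold=13.5388 ⇒ V=13.5388 continue | (k=4,j=3): S=91.4897, K−S=0.0000, hold=3.4504 ⇒ V=3.4504 continue | (k=4,j=4): S=111.2636, K−S=0.0000, hold=0.0000 ⇒ V=0.0000 continue  boundary S*=61.8600
step 3: (k=3,j=0): S=56.0944, K−S=32.1156, hold=31.9768 ⇒ V=32.1156 exercise | (k=3,j=1): S=68.2182, K−S=19.9918, hold=20.1227 ⇒ V=20.1227 continue | (k=3,j=2): S=82.9624, K−S=5.2476, hold=8.6464 ⇒ V=8.6464 continue | (k=3,j=3): S=100.8934, K−S=0.0000, hold=1.7790 ⇒ V=1.7790 continue  boundary S*=56.0944
step 2: (k=2,j=0): S=61.8600, K−S=26.3500, hold=26.2744 ⇒ V=26.3500 exercise | (k=2,j=1): S=75.2300, K−S=12.9800, hold=14.5498 ⇒ V=14.5498 continue | (k=2,j=2): S=91.4897, K−S=0.0000, hold=5.3169 ⇒ V=5.3169 continue  boundary S*=61.8600
step 1: (k=1,j=0): S=68.2182, K−S=19.9918, hold=20.6109 ⇒ V=20.6109 continue | (k=1,j=1): S=82.9624, K−S=5.2476, hold=10.0689 ⇒ V=10.0689 continue  boundary S*=-
step 0: (k=0,j=0): S=75.2300, K−S=12.9800, hold=15.4883 ⇒ V=15.4883 continue  boundary S*=-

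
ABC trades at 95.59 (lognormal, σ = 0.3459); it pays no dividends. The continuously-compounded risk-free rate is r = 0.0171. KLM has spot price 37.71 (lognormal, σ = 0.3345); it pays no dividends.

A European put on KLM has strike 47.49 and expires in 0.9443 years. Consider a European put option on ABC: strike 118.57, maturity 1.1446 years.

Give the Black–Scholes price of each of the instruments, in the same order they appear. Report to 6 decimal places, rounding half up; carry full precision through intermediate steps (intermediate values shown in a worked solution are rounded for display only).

price(KLM put K=47.49) = 11.090126
price(ABC put K=118.57) = 27.987183

[KLM put K=47.49]
σ√T = 0.3345·√0.9443 = 0.325051
d₁ = (ln(S/K) + (r+σ²/2)T) / (σ√T) = (ln(37.71/47.49) + (0.0171+0.3345²/2)·0.9443) / 0.325051 = (-0.230594 + 0.068977) / 0.325051 = -0.497207
d₂ = d₁ − σ√T = -0.497207 − 0.325051 = -0.822257
e^{−rT} = 0.983982
N(−d₁) = 0.690478,  N(−d₂) = 0.794535
price = K·e^{−rT}·N(−d₂) − S·N(−d₁) = 37.128062 − 26.037937 = 11.090126
[ABC put K=118.57]
σ√T = 0.3459·√1.1446 = 0.370065
d₁ = (ln(S/K) + (r+σ²/2)T) / (σ√T) = (ln(95.59/118.57) + (0.0171+0.3459²/2)·1.1446) / 0.370065 = (-0.215435 + 0.088047) / 0.370065 = -0.344234
d₂ = d₁ − σ√T = -0.344234 − 0.370065 = -0.714298
e^{−rT} = 0.980618
N(−d₁) = 0.634665,  N(−d₂) = 0.762479
price = K·e^{−rT}·N(−d₂) − S·N(−d₁) = 88.654793 − 60.667610 = 27.987183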